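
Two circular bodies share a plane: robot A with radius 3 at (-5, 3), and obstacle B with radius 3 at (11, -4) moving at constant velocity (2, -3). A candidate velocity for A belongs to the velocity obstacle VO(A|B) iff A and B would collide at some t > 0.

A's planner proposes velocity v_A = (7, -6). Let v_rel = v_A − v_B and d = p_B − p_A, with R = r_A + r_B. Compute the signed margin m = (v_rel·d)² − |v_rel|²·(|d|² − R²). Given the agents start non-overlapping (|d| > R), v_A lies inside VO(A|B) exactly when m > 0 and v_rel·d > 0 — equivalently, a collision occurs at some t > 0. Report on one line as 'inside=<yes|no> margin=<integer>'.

d = (16, -7),  |d|² = 305;  R = 3+3 = 6,  c = 305−6² = 269
v_rel = (5, -3),  |v_rel|² = 34;  v_rel·d = (5)·(16) + (-3)·(-7) = 101
34·t² − 202·t + 269 = 0  ⇒  m = 101² − 34·269 = 1055
m = 1055 > 0,  v_rel·d = 101 > 0  ⇒  inside

inside=yes margin=1055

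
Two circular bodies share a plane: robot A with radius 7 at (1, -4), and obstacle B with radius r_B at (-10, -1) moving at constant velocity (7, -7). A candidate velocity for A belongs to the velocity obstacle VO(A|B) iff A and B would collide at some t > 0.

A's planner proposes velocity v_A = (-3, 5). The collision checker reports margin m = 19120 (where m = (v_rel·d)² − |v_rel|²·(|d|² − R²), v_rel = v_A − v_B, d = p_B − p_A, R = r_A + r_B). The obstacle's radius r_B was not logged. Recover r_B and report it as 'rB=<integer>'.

m = 19120
d = (-11, 3);  v_rel = (-10, 12),  |v_rel|² = 244
v_rel×d = (-10)·(3) − (12)·(-11) = 102
since m = R²·244 − 102²:  R² = (10404 + 19120) / 244 = 121
R = √121 = 11  ⇒  r_B = 11 − 7 = 4

rB=4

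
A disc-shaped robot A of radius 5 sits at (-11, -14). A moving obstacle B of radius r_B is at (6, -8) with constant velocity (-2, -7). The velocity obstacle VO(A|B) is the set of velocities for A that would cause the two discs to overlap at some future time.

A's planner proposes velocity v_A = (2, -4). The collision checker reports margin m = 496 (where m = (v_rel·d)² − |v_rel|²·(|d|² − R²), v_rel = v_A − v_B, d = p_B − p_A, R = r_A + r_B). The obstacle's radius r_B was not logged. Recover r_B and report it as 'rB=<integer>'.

m = 496
d = (17, 6);  v_rel = (4, 3),  |v_rel|² = 25
v_rel×d = (4)·(6) − (3)·(17) = -27
since m = R²·25 − (-27)²:  R² = (729 + 496) / 25 = 49
R = √49 = 7  ⇒  r_B = 7 − 5 = 2

rB=2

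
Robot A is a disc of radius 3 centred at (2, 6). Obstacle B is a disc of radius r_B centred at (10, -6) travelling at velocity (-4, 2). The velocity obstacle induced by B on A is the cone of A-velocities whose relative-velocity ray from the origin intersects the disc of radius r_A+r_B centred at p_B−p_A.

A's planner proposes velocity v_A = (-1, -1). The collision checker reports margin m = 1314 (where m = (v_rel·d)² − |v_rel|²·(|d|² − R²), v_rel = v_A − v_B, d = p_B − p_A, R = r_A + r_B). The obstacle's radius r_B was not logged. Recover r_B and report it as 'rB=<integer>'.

m = 1314
d = (8, -12);  v_rel = (3, -3),  |v_rel|² = 18
v_rel×d = (3)·(-12) − (-3)·(8) = -12
since m = R²·18 − (-12)²:  R² = (144 + 1314) / 18 = 81
R = √81 = 9  ⇒  r_B = 9 − 3 = 6

rB=6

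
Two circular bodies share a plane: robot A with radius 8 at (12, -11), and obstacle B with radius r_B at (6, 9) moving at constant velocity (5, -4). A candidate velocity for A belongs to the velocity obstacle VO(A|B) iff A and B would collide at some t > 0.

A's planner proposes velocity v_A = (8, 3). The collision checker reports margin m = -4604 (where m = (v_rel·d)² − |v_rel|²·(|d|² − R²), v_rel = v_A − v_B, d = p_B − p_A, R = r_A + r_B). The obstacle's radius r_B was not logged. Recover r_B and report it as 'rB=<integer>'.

m = -4604
d = (-6, 20);  v_rel = (3, 7),  |v_rel|² = 58
v_rel×d = (3)·(20) − (7)·(-6) = 102
since m = R²·58 − 102²:  R² = (10404 + -4604) / 58 = 100
R = √100 = 10  ⇒  r_B = 10 − 8 = 2

rB=2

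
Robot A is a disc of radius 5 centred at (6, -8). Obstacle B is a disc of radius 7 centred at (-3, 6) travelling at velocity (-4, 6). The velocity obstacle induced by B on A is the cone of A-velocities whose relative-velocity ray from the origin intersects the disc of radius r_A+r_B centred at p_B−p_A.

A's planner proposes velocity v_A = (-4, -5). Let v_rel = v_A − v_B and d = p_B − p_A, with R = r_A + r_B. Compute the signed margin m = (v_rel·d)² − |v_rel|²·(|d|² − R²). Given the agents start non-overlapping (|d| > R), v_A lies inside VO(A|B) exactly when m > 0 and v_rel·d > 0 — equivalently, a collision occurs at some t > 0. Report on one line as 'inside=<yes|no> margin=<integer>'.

d = (-9, 14),  |d|² = 277;  R = 5+7 = 12,  c = 277−12² = 133
v_rel = (0, -11),  |v_rel|² = 121;  v_rel·d = (0)·(-9) + (-11)·(14) = -154
121·t² + 308·t + 133 = 0  ⇒  m = (-154)² − 121·133 = 7623
m = 7623 > 0,  v_rel·d = -154 < 0  ⇒  outside

inside=no margin=7623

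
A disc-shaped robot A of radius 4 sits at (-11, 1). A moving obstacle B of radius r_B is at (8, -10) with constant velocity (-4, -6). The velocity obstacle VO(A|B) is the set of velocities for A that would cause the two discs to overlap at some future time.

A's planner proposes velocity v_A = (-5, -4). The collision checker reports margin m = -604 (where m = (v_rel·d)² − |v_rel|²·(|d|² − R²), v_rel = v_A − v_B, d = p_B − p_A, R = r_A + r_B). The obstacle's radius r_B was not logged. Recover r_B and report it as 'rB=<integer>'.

m = -604
d = (19, -11);  v_rel = (-1, 2),  |v_rel|² = 5
v_rel×d = (-1)·(-11) − (2)·(19) = -27
since m = R²·5 − (-27)²:  R² = (729 + -604) / 5 = 25
R = √25 = 5  ⇒  r_B = 5 − 4 = 1

rB=1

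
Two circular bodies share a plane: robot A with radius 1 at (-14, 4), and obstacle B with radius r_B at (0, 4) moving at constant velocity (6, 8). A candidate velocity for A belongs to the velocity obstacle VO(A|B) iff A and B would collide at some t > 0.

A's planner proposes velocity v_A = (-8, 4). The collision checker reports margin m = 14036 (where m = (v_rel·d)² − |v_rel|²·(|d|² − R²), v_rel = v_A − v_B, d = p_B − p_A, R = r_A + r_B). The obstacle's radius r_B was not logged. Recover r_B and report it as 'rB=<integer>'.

m = 14036
d = (14, 0);  v_rel = (-14, -4),  |v_rel|² = 212
v_rel×d = (-14)·(0) − (-4)·(14) = 56
since m = R²·212 − 56²:  R² = (3136 + 14036) / 212 = 81
R = √81 = 9  ⇒  r_B = 9 − 1 = 8

rB=8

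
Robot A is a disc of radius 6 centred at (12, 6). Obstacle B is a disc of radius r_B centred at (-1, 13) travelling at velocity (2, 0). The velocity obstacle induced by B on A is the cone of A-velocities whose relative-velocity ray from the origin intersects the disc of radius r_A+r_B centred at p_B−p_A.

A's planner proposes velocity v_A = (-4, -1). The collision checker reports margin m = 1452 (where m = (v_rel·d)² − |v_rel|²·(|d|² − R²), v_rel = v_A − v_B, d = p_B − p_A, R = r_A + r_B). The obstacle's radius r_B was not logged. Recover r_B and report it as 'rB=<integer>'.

m = 1452
d = (-13, 7);  v_rel = (-6, -1),  |v_rel|² = 37
v_rel×d = (-6)·(7) − (-1)·(-13) = -55
since m = R²·37 − (-55)²:  R² = (3025 + 1452) / 37 = 121
R = √121 = 11  ⇒  r_B = 11 − 6 = 5

rB=5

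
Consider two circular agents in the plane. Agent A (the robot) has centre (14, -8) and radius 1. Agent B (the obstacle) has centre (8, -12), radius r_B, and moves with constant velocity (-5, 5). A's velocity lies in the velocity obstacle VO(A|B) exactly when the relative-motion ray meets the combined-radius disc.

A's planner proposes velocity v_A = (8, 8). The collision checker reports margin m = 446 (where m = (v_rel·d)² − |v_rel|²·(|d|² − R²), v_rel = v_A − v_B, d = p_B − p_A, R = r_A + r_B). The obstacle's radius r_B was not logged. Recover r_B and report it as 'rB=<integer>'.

m = 446
d = (-6, -4);  v_rel = (13, 3),  |v_rel|² = 178
v_rel×d = (13)·(-4) − (3)·(-6) = -34
since m = R²·178 − (-34)²:  R² = (1156 + 446) / 178 = 9
R = √9 = 3  ⇒  r_B = 3 − 1 = 2

rB=2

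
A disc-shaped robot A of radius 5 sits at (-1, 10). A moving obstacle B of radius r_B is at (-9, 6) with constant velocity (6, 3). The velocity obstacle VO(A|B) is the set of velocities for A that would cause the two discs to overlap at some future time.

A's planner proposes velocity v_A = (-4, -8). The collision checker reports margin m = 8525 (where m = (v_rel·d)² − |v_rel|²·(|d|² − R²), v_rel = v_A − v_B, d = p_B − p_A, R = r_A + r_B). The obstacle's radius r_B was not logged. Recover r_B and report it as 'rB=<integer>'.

m = 8525
d = (-8, -4);  v_rel = (-10, -11),  |v_rel|² = 221
v_rel×d = (-10)·(-4) − (-11)·(-8) = -48
since m = R²·221 − (-48)²:  R² = (2304 + 8525) / 221 = 49
R = √49 = 7  ⇒  r_B = 7 − 5 = 2

rB=2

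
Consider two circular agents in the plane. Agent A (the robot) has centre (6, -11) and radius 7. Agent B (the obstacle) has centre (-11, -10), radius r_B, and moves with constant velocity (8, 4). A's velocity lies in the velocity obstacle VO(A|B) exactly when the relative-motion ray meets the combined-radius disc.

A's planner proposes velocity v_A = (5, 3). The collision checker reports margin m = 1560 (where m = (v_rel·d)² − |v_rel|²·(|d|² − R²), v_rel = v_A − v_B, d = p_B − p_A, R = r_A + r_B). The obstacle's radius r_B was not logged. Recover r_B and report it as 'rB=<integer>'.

m = 1560
d = (-17, 1);  v_rel = (-3, -1),  |v_rel|² = 10
v_rel×d = (-3)·(1) − (-1)·(-17) = -20
since m = R²·10 − (-20)²:  R² = (400 + 1560) / 10 = 196
R = √196 = 14  ⇒  r_B = 14 − 7 = 7

rB=7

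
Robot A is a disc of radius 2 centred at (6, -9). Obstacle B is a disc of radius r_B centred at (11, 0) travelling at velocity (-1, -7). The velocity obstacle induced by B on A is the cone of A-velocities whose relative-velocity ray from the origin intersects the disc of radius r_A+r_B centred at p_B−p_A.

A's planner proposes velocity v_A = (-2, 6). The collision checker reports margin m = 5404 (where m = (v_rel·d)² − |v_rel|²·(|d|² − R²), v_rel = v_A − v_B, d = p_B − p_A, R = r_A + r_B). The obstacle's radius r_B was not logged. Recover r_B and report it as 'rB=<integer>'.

m = 5404
d = (5, 9);  v_rel = (-1, 13),  |v_rel|² = 170
v_rel×d = (-1)·(9) − (13)·(5) = -74
since m = R²·170 − (-74)²:  R² = (5476 + 5404) / 170 = 64
R = √64 = 8  ⇒  r_B = 8 − 2 = 6

rB=6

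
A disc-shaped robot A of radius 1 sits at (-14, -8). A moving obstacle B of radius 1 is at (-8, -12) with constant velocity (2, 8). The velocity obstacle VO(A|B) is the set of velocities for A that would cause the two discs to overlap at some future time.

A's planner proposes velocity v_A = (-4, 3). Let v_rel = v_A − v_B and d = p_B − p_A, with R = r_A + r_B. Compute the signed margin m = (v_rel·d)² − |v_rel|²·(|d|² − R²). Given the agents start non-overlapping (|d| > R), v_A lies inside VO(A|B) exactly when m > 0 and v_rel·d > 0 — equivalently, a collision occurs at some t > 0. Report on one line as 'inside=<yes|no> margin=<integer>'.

d = (6, -4),  |d|² = 52;  R = 1+1 = 2,  c = 52−2² = 48
v_rel = (-6, -5),  |v_rel|² = 61;  v_rel·d = (-6)·(6) + (-5)·(-4) = -16
61·t² + 32·t + 48 = 0  ⇒  m = (-16)² − 61·48 = -2672
m = -2672 < 0,  v_rel·d = -16 < 0  ⇒  outside

inside=no margin=-2672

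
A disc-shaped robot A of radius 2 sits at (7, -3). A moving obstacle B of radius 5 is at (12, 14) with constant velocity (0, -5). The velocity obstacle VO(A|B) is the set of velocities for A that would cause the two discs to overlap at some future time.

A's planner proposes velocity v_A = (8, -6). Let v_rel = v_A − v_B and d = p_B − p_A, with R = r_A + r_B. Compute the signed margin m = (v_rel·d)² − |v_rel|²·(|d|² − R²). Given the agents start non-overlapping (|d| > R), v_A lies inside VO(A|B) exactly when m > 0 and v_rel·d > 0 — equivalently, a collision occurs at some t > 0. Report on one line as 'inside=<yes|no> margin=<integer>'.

d = (5, 17),  |d|² = 314;  R = 2+5 = 7,  c = 314−7² = 265
v_rel = (8, -1),  |v_rel|² = 65;  v_rel·d = (8)·(5) + (-1)·(17) = 23
65·t² − 46·t + 265 = 0  ⇒  m = 23² − 65·265 = -16696
m = -16696 < 0,  v_rel·d = 23 > 0  ⇒  outside

inside=no margin=-16696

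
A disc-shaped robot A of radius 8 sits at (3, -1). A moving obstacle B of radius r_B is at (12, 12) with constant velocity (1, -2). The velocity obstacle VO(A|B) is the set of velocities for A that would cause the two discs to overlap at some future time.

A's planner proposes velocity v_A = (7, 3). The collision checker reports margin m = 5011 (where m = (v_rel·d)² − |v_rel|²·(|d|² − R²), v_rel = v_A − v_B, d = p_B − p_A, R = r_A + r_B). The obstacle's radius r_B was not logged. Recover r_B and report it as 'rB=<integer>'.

m = 5011
d = (9, 13);  v_rel = (6, 5),  |v_rel|² = 61
v_rel×d = (6)·(13) − (5)·(9) = 33
since m = R²·61 − 33²:  R² = (1089 + 5011) / 61 = 100
R = √100 = 10  ⇒  r_B = 10 − 8 = 2

rB=2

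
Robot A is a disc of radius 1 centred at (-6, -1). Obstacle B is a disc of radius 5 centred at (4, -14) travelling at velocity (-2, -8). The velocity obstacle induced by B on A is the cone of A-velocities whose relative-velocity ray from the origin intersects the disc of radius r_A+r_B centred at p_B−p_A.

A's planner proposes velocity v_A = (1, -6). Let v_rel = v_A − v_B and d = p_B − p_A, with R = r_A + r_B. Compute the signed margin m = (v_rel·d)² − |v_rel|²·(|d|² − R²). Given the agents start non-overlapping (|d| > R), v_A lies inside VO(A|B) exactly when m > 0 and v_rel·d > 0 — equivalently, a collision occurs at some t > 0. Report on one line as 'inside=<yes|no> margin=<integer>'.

d = (10, -13),  |d|² = 269;  R = 1+5 = 6,  c = 269−6² = 233
v_rel = (3, 2),  |v_rel|² = 13;  v_rel·d = (3)·(10) + (2)·(-13) = 4
13·t² − 8·t + 233 = 0  ⇒  m = 4² − 13·233 = -3013
m = -3013 < 0,  v_rel·d = 4 > 0  ⇒  outside

inside=no margin=-3013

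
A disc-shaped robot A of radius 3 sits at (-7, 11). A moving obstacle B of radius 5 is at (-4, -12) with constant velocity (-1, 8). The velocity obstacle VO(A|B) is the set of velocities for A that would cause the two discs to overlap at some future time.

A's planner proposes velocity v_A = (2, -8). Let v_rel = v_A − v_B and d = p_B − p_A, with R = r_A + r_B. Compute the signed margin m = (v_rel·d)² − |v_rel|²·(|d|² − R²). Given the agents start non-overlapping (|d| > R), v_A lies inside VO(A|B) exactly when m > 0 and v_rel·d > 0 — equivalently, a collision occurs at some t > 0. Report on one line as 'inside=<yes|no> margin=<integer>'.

d = (3, -23),  |d|² = 538;  R = 3+5 = 8,  c = 538−8² = 474
v_rel = (3, -16),  |v_rel|² = 265;  v_rel·d = (3)·(3) + (-16)·(-23) = 377
265·t² − 754·t + 474 = 0  ⇒  m = 377² − 265·474 = 16519
m = 16519 > 0,  v_rel·d = 377 > 0  ⇒  inside

inside=yes margin=16519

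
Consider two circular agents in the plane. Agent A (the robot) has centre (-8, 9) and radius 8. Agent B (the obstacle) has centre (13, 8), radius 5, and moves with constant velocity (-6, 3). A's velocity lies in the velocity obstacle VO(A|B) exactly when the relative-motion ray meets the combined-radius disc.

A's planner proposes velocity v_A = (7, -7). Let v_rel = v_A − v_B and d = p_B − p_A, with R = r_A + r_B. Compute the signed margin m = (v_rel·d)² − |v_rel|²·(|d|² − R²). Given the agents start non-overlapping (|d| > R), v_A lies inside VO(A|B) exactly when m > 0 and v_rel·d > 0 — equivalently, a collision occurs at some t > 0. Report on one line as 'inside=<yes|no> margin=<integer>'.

d = (21, -1),  |d|² = 442;  R = 8+5 = 13,  c = 442−13² = 273
v_rel = (13, -10),  |v_rel|² = 269;  v_rel·d = (13)·(21) + (-10)·(-1) = 283
269·t² − 566·t + 273 = 0  ⇒  m = 283² − 269·273 = 6652
m = 6652 > 0,  v_rel·d = 283 > 0  ⇒  inside

inside=yes margin=6652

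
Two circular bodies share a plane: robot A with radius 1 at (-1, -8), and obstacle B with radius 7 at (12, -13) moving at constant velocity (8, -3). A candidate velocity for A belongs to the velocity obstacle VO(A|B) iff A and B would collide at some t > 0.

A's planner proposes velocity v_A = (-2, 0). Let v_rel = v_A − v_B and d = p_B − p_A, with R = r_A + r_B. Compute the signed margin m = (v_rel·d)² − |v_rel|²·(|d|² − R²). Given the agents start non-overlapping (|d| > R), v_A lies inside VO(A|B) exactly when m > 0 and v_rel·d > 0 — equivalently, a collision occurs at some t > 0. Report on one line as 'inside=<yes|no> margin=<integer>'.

d = (13, -5),  |d|² = 194;  R = 1+7 = 8,  c = 194−8² = 130
v_rel = (-10, 3),  |v_rel|² = 109;  v_rel·d = (-10)·(13) + (3)·(-5) = -145
109·t² + 290·t + 130 = 0  ⇒  m = (-145)² − 109·130 = 6855
m = 6855 > 0,  v_rel·d = -145 < 0  ⇒  outside

inside=no margin=6855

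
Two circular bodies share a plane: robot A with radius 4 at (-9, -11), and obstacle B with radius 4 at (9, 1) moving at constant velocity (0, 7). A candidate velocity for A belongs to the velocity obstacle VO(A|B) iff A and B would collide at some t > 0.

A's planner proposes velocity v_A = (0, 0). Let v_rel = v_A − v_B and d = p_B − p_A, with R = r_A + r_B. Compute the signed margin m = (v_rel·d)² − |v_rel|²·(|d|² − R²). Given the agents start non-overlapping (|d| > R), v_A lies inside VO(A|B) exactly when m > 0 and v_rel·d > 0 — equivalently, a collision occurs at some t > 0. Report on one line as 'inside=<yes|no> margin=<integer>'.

d = (18, 12),  |d|² = 468;  R = 4+4 = 8,  c = 468−8² = 404
v_rel = (0, -7),  |v_rel|² = 49;  v_rel·d = (0)·(18) + (-7)·(12) = -84
49·t² + 168·t + 404 = 0  ⇒  m = (-84)² − 49·404 = -12740
m = -12740 < 0,  v_rel·d = -84 < 0  ⇒  outside

inside=no margin=-12740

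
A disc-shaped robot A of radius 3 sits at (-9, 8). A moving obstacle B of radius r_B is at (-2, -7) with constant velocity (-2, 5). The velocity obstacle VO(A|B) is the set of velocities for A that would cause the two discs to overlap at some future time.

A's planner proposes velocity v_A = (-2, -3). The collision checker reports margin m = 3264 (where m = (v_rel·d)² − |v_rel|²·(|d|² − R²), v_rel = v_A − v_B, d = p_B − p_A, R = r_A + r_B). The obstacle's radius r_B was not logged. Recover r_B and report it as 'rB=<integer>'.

m = 3264
d = (7, -15);  v_rel = (0, -8),  |v_rel|² = 64
v_rel×d = (0)·(-15) − (-8)·(7) = 56
since m = R²·64 − 56²:  R² = (3136 + 3264) / 64 = 100
R = √100 = 10  ⇒  r_B = 10 − 3 = 7

rB=7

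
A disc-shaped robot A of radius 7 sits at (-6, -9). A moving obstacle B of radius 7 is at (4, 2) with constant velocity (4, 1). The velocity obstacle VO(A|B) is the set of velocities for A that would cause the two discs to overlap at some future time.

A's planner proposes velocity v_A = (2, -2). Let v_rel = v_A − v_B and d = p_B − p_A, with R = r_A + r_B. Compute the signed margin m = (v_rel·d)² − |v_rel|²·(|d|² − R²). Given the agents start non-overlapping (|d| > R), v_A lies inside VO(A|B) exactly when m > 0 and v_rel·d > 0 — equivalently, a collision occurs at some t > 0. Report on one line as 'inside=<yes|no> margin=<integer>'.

d = (10, 11),  |d|² = 221;  R = 7+7 = 14,  c = 221−14² = 25
v_rel = (-2, -3),  |v_rel|² = 13;  v_rel·d = (-2)·(10) + (-3)·(11) = -53
13·t² + 106·t + 25 = 0  ⇒  m = (-53)² − 13·25 = 2484
m = 2484 > 0,  v_rel·d = -53 < 0  ⇒  outside

inside=no margin=2484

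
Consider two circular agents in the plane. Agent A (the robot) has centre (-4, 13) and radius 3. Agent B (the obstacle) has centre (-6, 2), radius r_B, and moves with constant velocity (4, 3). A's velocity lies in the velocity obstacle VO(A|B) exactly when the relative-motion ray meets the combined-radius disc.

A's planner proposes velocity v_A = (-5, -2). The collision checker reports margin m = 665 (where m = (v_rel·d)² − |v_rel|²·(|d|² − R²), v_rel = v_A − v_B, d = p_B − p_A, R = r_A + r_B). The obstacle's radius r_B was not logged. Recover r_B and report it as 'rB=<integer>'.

m = 665
d = (-2, -11);  v_rel = (-9, -5),  |v_rel|² = 106
v_rel×d = (-9)·(-11) − (-5)·(-2) = 89
since m = R²·106 − 89²:  R² = (7921 + 665) / 106 = 81
R = √81 = 9  ⇒  r_B = 9 − 3 = 6

rB=6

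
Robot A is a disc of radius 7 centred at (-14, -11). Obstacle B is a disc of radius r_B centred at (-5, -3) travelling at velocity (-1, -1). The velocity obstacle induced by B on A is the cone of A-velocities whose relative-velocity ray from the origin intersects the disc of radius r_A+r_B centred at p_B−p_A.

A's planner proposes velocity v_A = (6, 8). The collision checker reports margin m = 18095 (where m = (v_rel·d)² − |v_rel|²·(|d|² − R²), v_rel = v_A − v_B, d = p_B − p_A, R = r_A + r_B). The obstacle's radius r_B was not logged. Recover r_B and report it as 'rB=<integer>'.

m = 18095
d = (9, 8);  v_rel = (7, 9),  |v_rel|² = 130
v_rel×d = (7)·(8) − (9)·(9) = -25
since m = R²·130 − (-25)²:  R² = (625 + 18095) / 130 = 144
R = √144 = 12  ⇒  r_B = 12 − 7 = 5

rB=5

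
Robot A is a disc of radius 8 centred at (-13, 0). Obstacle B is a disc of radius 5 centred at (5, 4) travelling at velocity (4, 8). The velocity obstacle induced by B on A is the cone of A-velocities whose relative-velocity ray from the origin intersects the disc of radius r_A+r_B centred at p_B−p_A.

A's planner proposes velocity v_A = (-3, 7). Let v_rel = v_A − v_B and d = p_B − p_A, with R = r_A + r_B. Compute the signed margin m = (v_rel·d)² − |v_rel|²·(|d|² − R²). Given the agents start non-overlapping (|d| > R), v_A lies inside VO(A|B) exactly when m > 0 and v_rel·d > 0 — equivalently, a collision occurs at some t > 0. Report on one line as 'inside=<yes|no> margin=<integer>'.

d = (18, 4),  |d|² = 340;  R = 8+5 = 13,  c = 340−13² = 171
v_rel = (-7, -1),  |v_rel|² = 50;  v_rel·d = (-7)·(18) + (-1)·(4) = -130
50·t² + 260·t + 171 = 0  ⇒  m = (-130)² − 50·171 = 8350
m = 8350 > 0,  v_rel·d = -130 < 0  ⇒  outside

inside=no margin=8350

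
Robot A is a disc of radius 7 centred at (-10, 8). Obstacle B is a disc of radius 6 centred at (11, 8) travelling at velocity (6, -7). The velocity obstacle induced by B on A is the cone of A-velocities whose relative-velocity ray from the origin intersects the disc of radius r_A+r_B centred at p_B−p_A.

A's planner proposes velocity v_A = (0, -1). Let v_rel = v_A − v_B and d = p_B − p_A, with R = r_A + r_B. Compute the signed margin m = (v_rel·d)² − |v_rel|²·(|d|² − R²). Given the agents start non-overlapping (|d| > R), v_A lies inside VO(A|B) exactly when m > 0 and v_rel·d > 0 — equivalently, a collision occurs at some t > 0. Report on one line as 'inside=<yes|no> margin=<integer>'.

d = (21, 0),  |d|² = 441;  R = 7+6 = 13,  c = 441−13² = 272
v_rel = (-6, 6),  |v_rel|² = 72;  v_rel·d = (-6)·(21) + (6)·(0) = -126
72·t² + 252·t + 272 = 0  ⇒  m = (-126)² − 72·272 = -3708
m = -3708 < 0,  v_rel·d = -126 < 0  ⇒  outside

inside=no margin=-3708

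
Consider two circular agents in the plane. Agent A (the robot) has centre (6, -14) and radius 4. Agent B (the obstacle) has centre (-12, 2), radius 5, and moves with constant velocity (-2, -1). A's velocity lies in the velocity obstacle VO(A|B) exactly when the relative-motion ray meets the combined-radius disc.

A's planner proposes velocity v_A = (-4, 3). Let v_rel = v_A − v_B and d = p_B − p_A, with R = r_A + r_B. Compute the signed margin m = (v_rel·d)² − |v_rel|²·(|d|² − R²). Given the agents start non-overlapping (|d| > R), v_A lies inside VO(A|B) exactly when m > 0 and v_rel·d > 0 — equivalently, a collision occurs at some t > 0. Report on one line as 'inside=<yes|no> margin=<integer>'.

d = (-18, 16),  |d|² = 580;  R = 4+5 = 9,  c = 580−9² = 499
v_rel = (-2, 4),  |v_rel|² = 20;  v_rel·d = (-2)·(-18) + (4)·(16) = 100
20·t² − 200·t + 499 = 0  ⇒  m = 100² − 20·499 = 20
m = 20 > 0,  v_rel·d = 100 > 0  ⇒  inside

inside=yes margin=20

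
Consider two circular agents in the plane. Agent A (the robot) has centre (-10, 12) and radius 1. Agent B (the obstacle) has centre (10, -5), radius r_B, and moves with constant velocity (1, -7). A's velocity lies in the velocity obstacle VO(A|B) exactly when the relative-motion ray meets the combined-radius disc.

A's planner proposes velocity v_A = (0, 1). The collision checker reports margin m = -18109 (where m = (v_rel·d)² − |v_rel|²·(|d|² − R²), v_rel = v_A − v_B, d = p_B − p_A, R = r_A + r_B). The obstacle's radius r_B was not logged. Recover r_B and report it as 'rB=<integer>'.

m = -18109
d = (20, -17);  v_rel = (-1, 8),  |v_rel|² = 65
v_rel×d = (-1)·(-17) − (8)·(20) = -143
since m = R²·65 − (-143)²:  R² = (20449 + -18109) / 65 = 36
R = √36 = 6  ⇒  r_B = 6 − 1 = 5

rB=5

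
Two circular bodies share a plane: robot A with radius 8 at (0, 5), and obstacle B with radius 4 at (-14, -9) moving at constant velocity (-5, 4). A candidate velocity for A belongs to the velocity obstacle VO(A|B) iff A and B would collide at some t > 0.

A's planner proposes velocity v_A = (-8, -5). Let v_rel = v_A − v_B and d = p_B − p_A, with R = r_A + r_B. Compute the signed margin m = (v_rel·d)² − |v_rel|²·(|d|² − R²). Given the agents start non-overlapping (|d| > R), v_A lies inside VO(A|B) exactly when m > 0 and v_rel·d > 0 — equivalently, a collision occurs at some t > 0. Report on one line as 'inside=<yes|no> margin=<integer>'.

d = (-14, -14),  |d|² = 392;  R = 8+4 = 12,  c = 392−12² = 248
v_rel = (-3, -9),  |v_rel|² = 90;  v_rel·d = (-3)·(-14) + (-9)·(-14) = 168
90·t² − 336·t + 248 = 0  ⇒  m = 168² − 90·248 = 5904
m = 5904 > 0,  v_rel·d = 168 > 0  ⇒  inside

inside=yes margin=5904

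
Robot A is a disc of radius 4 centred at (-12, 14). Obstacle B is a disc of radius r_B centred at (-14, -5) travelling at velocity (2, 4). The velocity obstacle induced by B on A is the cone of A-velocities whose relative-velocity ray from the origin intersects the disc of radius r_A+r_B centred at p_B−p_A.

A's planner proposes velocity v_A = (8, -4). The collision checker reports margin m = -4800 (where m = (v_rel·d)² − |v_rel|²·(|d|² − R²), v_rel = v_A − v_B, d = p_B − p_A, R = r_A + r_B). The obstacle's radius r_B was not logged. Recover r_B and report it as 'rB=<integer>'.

m = -4800
d = (-2, -19);  v_rel = (6, -8),  |v_rel|² = 100
v_rel×d = (6)·(-19) − (-8)·(-2) = -130
since m = R²·100 − (-130)²:  R² = (16900 + -4800) / 100 = 121
R = √121 = 11  ⇒  r_B = 11 − 4 = 7

rB=7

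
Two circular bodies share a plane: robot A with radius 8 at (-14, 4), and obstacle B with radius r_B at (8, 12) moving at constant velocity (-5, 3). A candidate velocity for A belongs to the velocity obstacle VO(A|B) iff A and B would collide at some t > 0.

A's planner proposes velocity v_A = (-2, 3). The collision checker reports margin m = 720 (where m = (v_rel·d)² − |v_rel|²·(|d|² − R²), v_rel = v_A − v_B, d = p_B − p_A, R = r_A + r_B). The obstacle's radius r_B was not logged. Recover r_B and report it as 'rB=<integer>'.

m = 720
d = (22, 8);  v_rel = (3, 0),  |v_rel|² = 9
v_rel×d = (3)·(8) − (0)·(22) = 24
since m = R²·9 − 24²:  R² = (576 + 720) / 9 = 144
R = √144 = 12  ⇒  r_B = 12 − 8 = 4

rB=4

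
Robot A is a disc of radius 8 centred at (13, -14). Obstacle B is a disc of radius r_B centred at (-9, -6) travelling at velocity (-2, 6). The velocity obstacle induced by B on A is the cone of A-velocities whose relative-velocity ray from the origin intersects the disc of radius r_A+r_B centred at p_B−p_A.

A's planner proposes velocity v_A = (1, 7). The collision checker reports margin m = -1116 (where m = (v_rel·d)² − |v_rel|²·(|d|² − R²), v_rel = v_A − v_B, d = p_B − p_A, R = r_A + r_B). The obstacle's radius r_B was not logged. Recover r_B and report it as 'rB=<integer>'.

m = -1116
d = (-22, 8);  v_rel = (3, 1),  |v_rel|² = 10
v_rel×d = (3)·(8) − (1)·(-22) = 46
since m = R²·10 − 46²:  R² = (2116 + -1116) / 10 = 100
R = √100 = 10  ⇒  r_B = 10 − 8 = 2

rB=2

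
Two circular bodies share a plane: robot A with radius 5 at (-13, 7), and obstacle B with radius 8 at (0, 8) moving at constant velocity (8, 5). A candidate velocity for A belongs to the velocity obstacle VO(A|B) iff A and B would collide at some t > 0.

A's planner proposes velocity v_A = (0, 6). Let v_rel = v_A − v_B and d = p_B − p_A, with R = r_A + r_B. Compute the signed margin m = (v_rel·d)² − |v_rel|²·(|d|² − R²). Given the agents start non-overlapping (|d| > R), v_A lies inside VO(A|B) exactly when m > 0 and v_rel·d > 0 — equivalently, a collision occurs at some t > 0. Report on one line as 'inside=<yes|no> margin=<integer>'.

d = (13, 1),  |d|² = 170;  R = 5+8 = 13,  c = 170−13² = 1
v_rel = (-8, 1),  |v_rel|² = 65;  v_rel·d = (-8)·(13) + (1)·(1) = -103
65·t² + 206·t + 1 = 0  ⇒  m = (-103)² − 65·1 = 10544
m = 10544 > 0,  v_rel·d = -103 < 0  ⇒  outside

inside=no margin=10544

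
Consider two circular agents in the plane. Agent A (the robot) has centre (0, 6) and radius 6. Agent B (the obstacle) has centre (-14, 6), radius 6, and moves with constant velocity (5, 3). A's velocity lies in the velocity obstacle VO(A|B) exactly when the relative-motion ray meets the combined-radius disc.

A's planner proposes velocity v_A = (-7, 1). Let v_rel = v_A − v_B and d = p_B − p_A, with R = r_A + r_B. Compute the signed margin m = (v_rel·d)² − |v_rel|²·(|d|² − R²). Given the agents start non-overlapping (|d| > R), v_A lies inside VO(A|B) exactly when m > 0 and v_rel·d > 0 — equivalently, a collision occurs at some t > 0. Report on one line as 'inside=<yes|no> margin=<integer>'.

d = (-14, 0),  |d|² = 196;  R = 6+6 = 12,  c = 196−12² = 52
v_rel = (-12, -2),  |v_rel|² = 148;  v_rel·d = (-12)·(-14) + (-2)·(0) = 168
148·t² − 336·t + 52 = 0  ⇒  m = 168² − 148·52 = 20528
m = 20528 > 0,  v_rel·d = 168 > 0  ⇒  inside

inside=yes margin=20528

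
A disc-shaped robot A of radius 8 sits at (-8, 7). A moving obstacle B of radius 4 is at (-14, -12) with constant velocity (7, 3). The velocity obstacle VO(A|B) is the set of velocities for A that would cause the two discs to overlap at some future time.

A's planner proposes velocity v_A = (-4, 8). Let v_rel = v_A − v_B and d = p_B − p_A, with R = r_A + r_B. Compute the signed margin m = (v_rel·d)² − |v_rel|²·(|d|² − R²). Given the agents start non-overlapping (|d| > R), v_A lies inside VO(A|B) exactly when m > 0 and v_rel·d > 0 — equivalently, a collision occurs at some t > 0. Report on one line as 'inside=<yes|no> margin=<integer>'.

d = (-6, -19),  |d|² = 397;  R = 8+4 = 12,  c = 397−12² = 253
v_rel = (-11, 5),  |v_rel|² = 146;  v_rel·d = (-11)·(-6) + (5)·(-19) = -29
146·t² + 58·t + 253 = 0  ⇒  m = (-29)² − 146·253 = -36097
m = -36097 < 0,  v_rel·d = -29 < 0  ⇒  outside

inside=no margin=-36097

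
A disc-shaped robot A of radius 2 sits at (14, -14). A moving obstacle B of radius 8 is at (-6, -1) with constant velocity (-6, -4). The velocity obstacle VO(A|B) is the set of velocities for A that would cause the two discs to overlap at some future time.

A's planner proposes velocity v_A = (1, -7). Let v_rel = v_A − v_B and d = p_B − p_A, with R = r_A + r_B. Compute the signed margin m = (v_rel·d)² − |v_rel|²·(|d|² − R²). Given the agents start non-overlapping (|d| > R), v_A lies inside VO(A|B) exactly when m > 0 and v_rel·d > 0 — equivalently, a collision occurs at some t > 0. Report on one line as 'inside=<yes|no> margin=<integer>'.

d = (-20, 13),  |d|² = 569;  R = 2+8 = 10,  c = 569−10² = 469
v_rel = (7, -3),  |v_rel|² = 58;  v_rel·d = (7)·(-20) + (-3)·(13) = -179
58·t² + 358·t + 469 = 0  ⇒  m = (-179)² − 58·469 = 4839
m = 4839 > 0,  v_rel·d = -179 < 0  ⇒  outside

inside=no margin=4839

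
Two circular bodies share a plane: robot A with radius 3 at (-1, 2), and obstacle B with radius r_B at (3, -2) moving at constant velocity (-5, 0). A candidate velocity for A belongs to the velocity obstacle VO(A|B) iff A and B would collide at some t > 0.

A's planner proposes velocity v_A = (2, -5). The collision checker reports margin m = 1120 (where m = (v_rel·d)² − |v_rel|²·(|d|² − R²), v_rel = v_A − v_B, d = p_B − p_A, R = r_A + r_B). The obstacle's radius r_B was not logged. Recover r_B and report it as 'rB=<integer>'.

m = 1120
d = (4, -4);  v_rel = (7, -5),  |v_rel|² = 74
v_rel×d = (7)·(-4) − (-5)·(4) = -8
since m = R²·74 − (-8)²:  R² = (64 + 1120) / 74 = 16
R = √16 = 4  ⇒  r_B = 4 − 3 = 1

rB=1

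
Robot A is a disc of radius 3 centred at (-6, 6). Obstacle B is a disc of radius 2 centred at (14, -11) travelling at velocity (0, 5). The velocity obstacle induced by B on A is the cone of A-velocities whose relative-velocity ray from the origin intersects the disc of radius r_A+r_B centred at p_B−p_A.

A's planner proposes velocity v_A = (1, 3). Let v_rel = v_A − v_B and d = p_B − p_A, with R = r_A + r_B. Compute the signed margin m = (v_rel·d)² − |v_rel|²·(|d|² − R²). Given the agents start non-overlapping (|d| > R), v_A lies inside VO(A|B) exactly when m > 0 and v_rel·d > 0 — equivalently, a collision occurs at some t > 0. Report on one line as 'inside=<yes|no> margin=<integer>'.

d = (20, -17),  |d|² = 689;  R = 3+2 = 5,  c = 689−5² = 664
v_rel = (1, -2),  |v_rel|² = 5;  v_rel·d = (1)·(20) + (-2)·(-17) = 54
5·t² − 108·t + 664 = 0  ⇒  m = 54² − 5·664 = -404
m = -404 < 0,  v_rel·d = 54 > 0  ⇒  outside

inside=no margin=-404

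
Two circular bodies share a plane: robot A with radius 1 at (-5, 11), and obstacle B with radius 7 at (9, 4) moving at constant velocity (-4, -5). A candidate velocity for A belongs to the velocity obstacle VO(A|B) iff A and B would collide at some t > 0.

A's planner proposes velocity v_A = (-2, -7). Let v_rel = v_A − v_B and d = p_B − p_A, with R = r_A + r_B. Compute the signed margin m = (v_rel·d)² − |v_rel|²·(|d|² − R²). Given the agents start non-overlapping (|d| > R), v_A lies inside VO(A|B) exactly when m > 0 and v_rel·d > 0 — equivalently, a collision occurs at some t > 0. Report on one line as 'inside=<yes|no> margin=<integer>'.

d = (14, -7),  |d|² = 245;  R = 1+7 = 8,  c = 245−8² = 181
v_rel = (2, -2),  |v_rel|² = 8;  v_rel·d = (2)·(14) + (-2)·(-7) = 42
8·t² − 84·t + 181 = 0  ⇒  m = 42² − 8·181 = 316
m = 316 > 0,  v_rel·d = 42 > 0  ⇒  inside

inside=yes margin=316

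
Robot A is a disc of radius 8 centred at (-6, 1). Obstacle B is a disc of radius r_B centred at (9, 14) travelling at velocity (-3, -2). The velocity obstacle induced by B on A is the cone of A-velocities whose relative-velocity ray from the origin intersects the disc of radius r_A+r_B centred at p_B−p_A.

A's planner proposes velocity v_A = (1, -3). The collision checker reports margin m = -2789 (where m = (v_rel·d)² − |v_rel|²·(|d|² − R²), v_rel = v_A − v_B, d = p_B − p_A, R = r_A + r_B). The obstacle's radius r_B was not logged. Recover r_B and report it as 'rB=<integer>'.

m = -2789
d = (15, 13);  v_rel = (4, -1),  |v_rel|² = 17
v_rel×d = (4)·(13) − (-1)·(15) = 67
since m = R²·17 − 67²:  R² = (4489 + -2789) / 17 = 100
R = √100 = 10  ⇒  r_B = 10 − 8 = 2

rB=2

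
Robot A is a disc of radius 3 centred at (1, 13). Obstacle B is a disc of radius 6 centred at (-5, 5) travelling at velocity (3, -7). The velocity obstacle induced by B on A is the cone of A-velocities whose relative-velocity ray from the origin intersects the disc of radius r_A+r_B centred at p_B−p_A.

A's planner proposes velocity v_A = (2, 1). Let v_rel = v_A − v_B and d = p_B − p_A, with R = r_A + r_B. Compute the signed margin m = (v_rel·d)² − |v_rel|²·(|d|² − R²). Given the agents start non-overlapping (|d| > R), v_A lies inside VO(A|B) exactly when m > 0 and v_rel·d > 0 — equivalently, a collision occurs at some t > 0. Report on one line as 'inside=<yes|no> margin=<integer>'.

d = (-6, -8),  |d|² = 100;  R = 3+6 = 9,  c = 100−9² = 19
v_rel = (-1, 8),  |v_rel|² = 65;  v_rel·d = (-1)·(-6) + (8)·(-8) = -58
65·t² + 116·t + 19 = 0  ⇒  m = (-58)² − 65·19 = 2129
m = 2129 > 0,  v_rel·d = -58 < 0  ⇒  outside

inside=no margin=2129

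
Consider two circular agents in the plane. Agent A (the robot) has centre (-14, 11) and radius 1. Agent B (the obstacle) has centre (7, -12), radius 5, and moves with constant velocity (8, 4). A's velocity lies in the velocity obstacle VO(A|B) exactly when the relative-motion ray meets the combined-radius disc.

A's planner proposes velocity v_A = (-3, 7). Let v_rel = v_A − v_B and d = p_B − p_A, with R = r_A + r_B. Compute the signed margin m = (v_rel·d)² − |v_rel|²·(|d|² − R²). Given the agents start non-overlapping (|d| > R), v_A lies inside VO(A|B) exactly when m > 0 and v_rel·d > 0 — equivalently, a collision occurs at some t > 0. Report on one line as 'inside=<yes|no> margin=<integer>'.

d = (21, -23),  |d|² = 970;  R = 1+5 = 6,  c = 970−6² = 934
v_rel = (-11, 3),  |v_rel|² = 130;  v_rel·d = (-11)·(21) + (3)·(-23) = -300
130·t² + 600·t + 934 = 0  ⇒  m = (-300)² − 130·934 = -31420
m = -31420 < 0,  v_rel·d = -300 < 0  ⇒  outside

inside=no margin=-31420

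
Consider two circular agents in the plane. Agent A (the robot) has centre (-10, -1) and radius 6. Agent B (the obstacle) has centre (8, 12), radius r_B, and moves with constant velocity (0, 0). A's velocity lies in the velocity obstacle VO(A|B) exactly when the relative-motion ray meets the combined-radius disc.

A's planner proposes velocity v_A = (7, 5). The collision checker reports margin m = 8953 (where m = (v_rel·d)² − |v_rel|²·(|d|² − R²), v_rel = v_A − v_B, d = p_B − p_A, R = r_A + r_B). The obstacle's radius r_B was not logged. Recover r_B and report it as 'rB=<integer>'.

m = 8953
d = (18, 13);  v_rel = (7, 5),  |v_rel|² = 74
v_rel×d = (7)·(13) − (5)·(18) = 1
since m = R²·74 − 1²:  R² = (1 + 8953) / 74 = 121
R = √121 = 11  ⇒  r_B = 11 − 6 = 5

rB=5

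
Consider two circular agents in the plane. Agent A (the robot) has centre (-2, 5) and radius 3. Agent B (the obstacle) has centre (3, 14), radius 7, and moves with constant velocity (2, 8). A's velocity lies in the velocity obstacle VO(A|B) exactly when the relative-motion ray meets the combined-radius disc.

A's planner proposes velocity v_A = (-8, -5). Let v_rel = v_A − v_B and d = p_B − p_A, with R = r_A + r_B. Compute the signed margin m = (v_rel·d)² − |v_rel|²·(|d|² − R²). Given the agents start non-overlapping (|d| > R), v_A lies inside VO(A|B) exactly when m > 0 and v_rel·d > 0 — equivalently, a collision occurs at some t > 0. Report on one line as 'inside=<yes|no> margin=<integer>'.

d = (5, 9),  |d|² = 106;  R = 3+7 = 10,  c = 106−10² = 6
v_rel = (-10, -13),  |v_rel|² = 269;  v_rel·d = (-10)·(5) + (-13)·(9) = -167
269·t² + 334·t + 6 = 0  ⇒  m = (-167)² − 269·6 = 26275
m = 26275 > 0,  v_rel·d = -167 < 0  ⇒  outside

inside=no margin=26275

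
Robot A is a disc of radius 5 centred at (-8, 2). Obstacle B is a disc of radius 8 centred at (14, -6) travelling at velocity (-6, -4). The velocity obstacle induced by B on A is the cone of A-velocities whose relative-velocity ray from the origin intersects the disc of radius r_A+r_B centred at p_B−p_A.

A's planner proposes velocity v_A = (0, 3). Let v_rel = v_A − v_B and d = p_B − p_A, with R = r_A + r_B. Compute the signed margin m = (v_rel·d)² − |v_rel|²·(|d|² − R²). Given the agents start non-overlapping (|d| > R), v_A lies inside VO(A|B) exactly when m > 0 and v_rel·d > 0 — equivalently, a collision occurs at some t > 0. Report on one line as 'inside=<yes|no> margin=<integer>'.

d = (22, -8),  |d|² = 548;  R = 5+8 = 13,  c = 548−13² = 379
v_rel = (6, 7),  |v_rel|² = 85;  v_rel·d = (6)·(22) + (7)·(-8) = 76
85·t² − 152·t + 379 = 0  ⇒  m = 76² − 85·379 = -26439
m = -26439 < 0,  v_rel·d = 76 > 0  ⇒  outside

inside=no margin=-26439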